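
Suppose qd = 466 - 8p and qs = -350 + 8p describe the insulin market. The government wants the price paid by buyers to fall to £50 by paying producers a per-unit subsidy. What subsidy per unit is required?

At a buyer price of 50, quantity demanded is 466 − 8·50 = 66.
Sellers supply 66 only when they receive ps with -350 + 8·ps = 66, i.e. ps = 52.
s = ps − pb = 52 − 50 = 2.

Required subsidy s = £2 per unit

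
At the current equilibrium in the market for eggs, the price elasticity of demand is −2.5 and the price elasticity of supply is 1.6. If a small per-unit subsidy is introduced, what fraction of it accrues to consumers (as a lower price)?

Consumer share = 16/41

For a small subsidy around the equilibrium, the benefit split depends on the relative slopes, which at a point are proportional to the elasticities.
Buyer share = εs/(εs + |εd|) = 1.6/(1.6 + 2.5) = 16/41; seller share = |εd|/(εs + |εd|) = 25/41.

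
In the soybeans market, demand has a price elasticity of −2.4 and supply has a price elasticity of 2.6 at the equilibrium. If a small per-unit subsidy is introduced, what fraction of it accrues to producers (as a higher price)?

Producer share = 0.48

For a small subsidy around the equilibrium, the benefit split depends on the relative slopes, which at a point are proportional to the elasticities.
Buyer share = εs/(εs + |εd|) = 2.6/(2.6 + 2.4) = 0.52; seller share = |εd|/(εs + |εd|) = 0.48.
So producers capture 0.48 of the subsidy.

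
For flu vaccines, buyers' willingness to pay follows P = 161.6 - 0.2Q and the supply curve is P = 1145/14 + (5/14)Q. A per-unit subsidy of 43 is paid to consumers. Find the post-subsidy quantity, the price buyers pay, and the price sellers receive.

Q' = 8597/39; buyers pay 4583/39; sellers receive 6260/39

Pre-subsidy: 161.6 - 0.2Q = 1145/14 + (5/14)Q gives Q* = 5587/39 and P* = 5185/39.
With the rebate, buyers effectively pay Pb = Ps − 43, where Ps is the price sellers receive.
On the curves, Pb = 161.6 - 0.2Q and Ps = 1145/14 + (5/14)Q; the wedge Ps − Pb = 43 gives 1145/14 + (5/14)Q − (161.6 - 0.2Q) = 43, so Q' = 8597/39.
Then Pb = 161.6 − 0.2·(8597/39) = 4583/39 and Ps = 1145/14 + (5/14)·(8597/39) = 6260/39.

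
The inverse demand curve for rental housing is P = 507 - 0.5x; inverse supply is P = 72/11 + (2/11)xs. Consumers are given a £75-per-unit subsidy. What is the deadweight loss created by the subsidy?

Deadweight loss = £4125

Pre-subsidy: 507 - 0.5x = 72/11 + (2/11)x gives x* = 734 and P* = 140.
With the rebate, buyers effectively pay Pb = Ps − 75, where Ps is the price sellers receive.
On the curves, Pb = 507 - 0.5x and Ps = 72/11 + (2/11)x; the wedge Ps − Pb = 75 gives 72/11 + (2/11)x − (507 - 0.5x) = 75, so x' = 844.
Then Pb = 507 − 0.5·844 = 85 and Ps = 72/11 + (2/11)·844 = 160.
The subsidy expands output by 844 − 734 = 110 past the efficient level; on those units the gap between marginal cost and willingness to pay runs from 0 up to 75.
DWL = ½ × 75 × 110 = 4125.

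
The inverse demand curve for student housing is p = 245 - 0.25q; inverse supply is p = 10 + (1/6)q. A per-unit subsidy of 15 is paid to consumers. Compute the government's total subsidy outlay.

Government cost = 9000

Pre-subsidy: 245 - 0.25q = 10 + (1/6)q gives q* = 564 and p* = 104.
With the rebate, buyers effectively pay pb = ps − 15, where ps is the price sellers receive.
On the curves, pb = 245 - 0.25q and ps = 10 + (1/6)q; the wedge ps − pb = 15 gives 10 + (1/6)q − (245 - 0.25q) = 15, so q' = 600.
Then pb = 245 − 0.25·600 = 95 and ps = 10 + (1/6)·600 = 110.
Government outlay = subsidy × quantity = 15 × 600 = 9000.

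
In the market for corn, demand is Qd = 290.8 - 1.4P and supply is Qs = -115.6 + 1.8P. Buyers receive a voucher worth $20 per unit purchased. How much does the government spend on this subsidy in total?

Pre-subsidy: 290.8 - 1.4P = -115.6 + 1.8P gives P* = 127, Q* = 113.
With the rebate, buyers effectively pay Pb = Ps − 20, where Ps is the price sellers receive.
Demand in terms of Ps becomes Qd = 290.8 − 1.4(Ps − 20) = 318.8 - 1.4Ps. Setting this equal to supply: 318.8 - 1.4Ps = -115.6 + 1.8Ps, so Ps = 135.75.
Buyers pay Pb = 135.75 − 20 = 115.75; Q' = -115.6 + 1.8·135.75 = 128.75.
Government outlay = subsidy × quantity = 20 × 128.75 = 2575.

Government cost = $2575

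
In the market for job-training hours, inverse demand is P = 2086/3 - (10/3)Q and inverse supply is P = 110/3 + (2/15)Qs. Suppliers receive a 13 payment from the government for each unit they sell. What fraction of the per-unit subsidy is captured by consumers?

Pre-subsidy: 2086/3 - (10/3)Q = 110/3 + (2/15)Q gives Q* = 190 and P* = 62.
With the subsidy, sellers receive Ps = Pb + 13 for each unit, where Pb is the price buyers pay.
On the curves, Pb = 2086/3 - (10/3)Q and Ps = 110/3 + (2/15)Q; the wedge Ps − Pb = 13 gives 110/3 + (2/15)Q − (2086/3 - (10/3)Q) = 13, so Q' = 193.75.
Then Pb = 2086/3 − (10/3)·193.75 = 49.5 and Ps = 110/3 + (2/15)·193.75 = 62.5.
Buyers' price falls by P* − Pb = 62 − 49.5 = 12.5; sellers' price rises by Ps − P* = 62.5 − 62 = 0.5.
So consumers capture 12.5/13 = 25/26 of each unit of subsidy.

Consumer share = 25/26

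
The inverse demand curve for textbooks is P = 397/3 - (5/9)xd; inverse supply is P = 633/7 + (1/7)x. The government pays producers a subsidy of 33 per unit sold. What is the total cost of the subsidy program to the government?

Government cost = 3539.25

Pre-subsidy: 397/3 - (5/9)x = 633/7 + (1/7)x gives x* = 60 and P* = 99.
With the subsidy, sellers receive Ps = Pb + 33 for each unit, where Pb is the price buyers pay.
On the curves, Pb = 397/3 - (5/9)x and Ps = 633/7 + (1/7)x; the wedge Ps − Pb = 33 gives 633/7 + (1/7)x − (397/3 - (5/9)x) = 33, so x' = 107.25.
Then Pb = 397/3 − (5/9)·107.25 = 72.75 and Ps = 633/7 + (1/7)·107.25 = 105.75.
Government outlay = subsidy × quantity = 33 × 107.25 = 3539.25.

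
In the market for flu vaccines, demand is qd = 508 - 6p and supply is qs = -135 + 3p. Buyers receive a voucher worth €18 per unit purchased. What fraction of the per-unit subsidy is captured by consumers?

Consumer share = 1/3

Pre-subsidy: 508 - 6p = -135 + 3p gives p* = 643/9, q* = 238/3.
With the rebate, buyers effectively pay pb = ps − 18, where ps is the price sellers receive.
Demand in terms of ps becomes qd = 508 − 6(ps − 18) = 616 - 6ps. Setting this equal to supply: 616 - 6ps = -135 + 3ps, so ps = 751/9.
Buyers pay pb = 751/9 − 18 = 589/9; q' = -135 + 3·(751/9) = 346/3.
Buyers' price falls by p* − pb = 643/9 − 589/9 = 6; sellers' price rises by ps − p* = 751/9 − 643/9 = 12.
So consumers capture 6/18 = 1/3 of each unit of subsidy.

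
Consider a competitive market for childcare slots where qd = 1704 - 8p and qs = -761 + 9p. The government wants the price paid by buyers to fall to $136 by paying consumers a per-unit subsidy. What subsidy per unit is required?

At a buyer price of 136, quantity demanded is 1704 − 8·136 = 616.
Sellers supply 616 only when they receive ps with -761 + 9·ps = 616, i.e. ps = 153.
s = ps − pb = 153 − 136 = 17.

Required subsidy s = $17 per unit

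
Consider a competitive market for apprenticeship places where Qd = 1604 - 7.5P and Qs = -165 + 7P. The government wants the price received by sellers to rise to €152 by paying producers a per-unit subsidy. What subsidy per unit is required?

Required subsidy s = €58 per unit

At a seller price of 152, quantity supplied is -165 + 7·152 = 899.
Buyers absorb 899 only when they pay Pb with 1604 − 7.5·Pb = 899, i.e. Pb = 94.
s = Ps − Pb = 152 − 94 = 58.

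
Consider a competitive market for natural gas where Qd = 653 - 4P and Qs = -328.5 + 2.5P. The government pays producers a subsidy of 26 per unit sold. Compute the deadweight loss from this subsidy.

Pre-subsidy: 653 - 4P = -328.5 + 2.5P gives P* = 151, Q* = 49.
With the subsidy, sellers receive Ps = Pb + 26 for each unit, where Pb is the price buyers pay.
Supply in terms of Pb becomes Qs = -328.5 + 2.5(Pb + 26) = -263.5 + 2.5Pb. Setting this equal to demand: 653 - 4Pb = -263.5 + 2.5Pb, so Pb = 141.
Sellers receive Ps = 141 + 26 = 167; Q' = 653 − 4·141 = 89.
The subsidy expands output by 89 − 49 = 40 past the efficient level; on those units the gap between marginal cost and willingness to pay runs from 0 up to 26.
DWL = ½ × 26 × 40 = 520.

Deadweight loss = 520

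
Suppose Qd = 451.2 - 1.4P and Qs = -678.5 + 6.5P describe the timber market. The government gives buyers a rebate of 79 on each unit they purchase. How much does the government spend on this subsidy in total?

Government cost = 27018

Pre-subsidy: 451.2 - 1.4P = -678.5 + 6.5P gives P* = 143, Q* = 251.
With the rebate, buyers effectively pay Pb = Ps − 79, where Ps is the price sellers receive.
Demand in terms of Ps becomes Qd = 451.2 − 1.4(Ps − 79) = 561.8 - 1.4Ps. Setting this equal to supply: 561.8 - 1.4Ps = -678.5 + 6.5Ps, so Ps = 157.
Buyers pay Pb = 157 − 79 = 78; Q' = -678.5 + 6.5·157 = 342.
Government outlay = subsidy × quantity = 79 × 342 = 27018.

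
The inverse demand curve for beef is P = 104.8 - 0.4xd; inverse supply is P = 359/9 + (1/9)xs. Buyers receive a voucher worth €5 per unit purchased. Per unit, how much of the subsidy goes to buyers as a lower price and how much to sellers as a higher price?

Pre-subsidy: 104.8 - 0.4x = 359/9 + (1/9)x gives x* = 127 and P* = 54.
With the rebate, buyers effectively pay Pb = Ps − 5, where Ps is the price sellers receive.
On the curves, Pb = 104.8 - 0.4x and Ps = 359/9 + (1/9)x; the wedge Ps − Pb = 5 gives 359/9 + (1/9)x − (104.8 - 0.4x) = 5, so x' = 3146/23.
Then Pb = 104.8 − 0.4·(3146/23) = 1152/23 and Ps = 359/9 + (1/9)·(3146/23) = 1267/23.
Buyers' price falls by P* − Pb = 54 − 1152/23 = 90/23; sellers' price rises by Ps − P* = 1267/23 − 54 = 25/23.

Buyers gain 90/23 per unit; sellers gain 25/23 per unit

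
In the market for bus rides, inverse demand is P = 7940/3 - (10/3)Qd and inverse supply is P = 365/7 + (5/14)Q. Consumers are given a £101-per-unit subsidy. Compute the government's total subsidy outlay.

Government cost = £73770.4

Pre-subsidy: 7940/3 - (10/3)Q = 365/7 + (5/14)Q gives Q* = 21794/31 and P* = 9400/31.
With the rebate, buyers effectively pay Pb = Ps − 101, where Ps is the price sellers receive.
On the curves, Pb = 7940/3 - (10/3)Q and Ps = 365/7 + (5/14)Q; the wedge Ps − Pb = 101 gives 365/7 + (5/14)Q − (7940/3 - (10/3)Q) = 101, so Q' = 730.4.
Then Pb = 7940/3 − (10/3)·730.4 = 212 and Ps = 365/7 + (5/14)·730.4 = 313.
Government outlay = subsidy × quantity = 101 × 730.4 = 73770.4.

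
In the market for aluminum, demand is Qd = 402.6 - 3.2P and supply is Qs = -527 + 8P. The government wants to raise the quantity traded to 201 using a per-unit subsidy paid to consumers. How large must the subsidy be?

Required subsidy s = 28 per unit

At Q = 201, invert demand for the buyer price: Pb = (402.6 − 201)/3.2 = 63; invert supply for the seller price: Ps = (201 − (-527))/8 = 91.
The subsidy must fill the gap: s = Ps − Pb = 91 − 63 = 28.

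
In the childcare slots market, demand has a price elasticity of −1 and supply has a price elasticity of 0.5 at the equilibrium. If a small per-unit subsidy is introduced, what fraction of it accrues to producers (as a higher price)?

For a small subsidy around the equilibrium, the benefit split depends on the relative slopes, which at a point are proportional to the elasticities.
Buyer share = εs/(εs + |εd|) = 0.5/(0.5 + 1) = 1/3; seller share = |εd|/(εs + |εd|) = 2/3.
So producers capture 2/3 of the subsidy.

Producer share = 2/3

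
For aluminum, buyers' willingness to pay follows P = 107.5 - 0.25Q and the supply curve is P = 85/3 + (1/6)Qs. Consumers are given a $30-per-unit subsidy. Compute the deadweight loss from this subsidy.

Deadweight loss = $1080

Pre-subsidy: 107.5 - 0.25Q = 85/3 + (1/6)Q gives Q* = 190 and P* = 60.
With the rebate, buyers effectively pay Pb = Ps − 30, where Ps is the price sellers receive.
On the curves, Pb = 107.5 - 0.25Q and Ps = 85/3 + (1/6)Q; the wedge Ps − Pb = 30 gives 85/3 + (1/6)Q − (107.5 - 0.25Q) = 30, so Q' = 262.
Then Pb = 107.5 − 0.25·262 = 42 and Ps = 85/3 + (1/6)·262 = 72.
The subsidy expands output by 262 − 190 = 72 past the efficient level; on those units the gap between marginal cost and willingness to pay runs from 0 up to 30.
DWL = ½ × 30 × 72 = 1080.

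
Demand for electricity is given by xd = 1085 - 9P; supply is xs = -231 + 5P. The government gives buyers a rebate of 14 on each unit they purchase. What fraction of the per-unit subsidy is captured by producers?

Producer share = 9/14

Pre-subsidy: 1085 - 9P = -231 + 5P gives P* = 94, x* = 239.
With the rebate, buyers effectively pay Pb = Ps − 14, where Ps is the price sellers receive.
Demand in terms of Ps becomes xd = 1085 − 9(Ps − 14) = 1211 - 9Ps. Setting this equal to supply: 1211 - 9Ps = -231 + 5Ps, so Ps = 103.
Buyers pay Pb = 103 − 14 = 89; x' = -231 + 5·103 = 284.
Buyers' price falls by P* − Pb = 94 − 89 = 5; sellers' price rises by Ps − P* = 103 − 94 = 9.
So producers capture 9/14 = 9/14 of each unit of subsidy.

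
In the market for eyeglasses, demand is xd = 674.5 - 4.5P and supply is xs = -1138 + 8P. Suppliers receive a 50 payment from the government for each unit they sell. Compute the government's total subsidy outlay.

Government cost = 8300

Pre-subsidy: 674.5 - 4.5P = -1138 + 8P gives P* = 145, x* = 22.
With the subsidy, sellers receive Ps = Pb + 50 for each unit, where Pb is the price buyers pay.
Supply in terms of Pb becomes xs = -1138 + 8(Pb + 50) = -738 + 8Pb. Setting this equal to demand: 674.5 - 4.5Pb = -738 + 8Pb, so Pb = 113.
Sellers receive Ps = 113 + 50 = 163; x' = 674.5 − 4.5·113 = 166.
Government outlay = subsidy × quantity = 50 × 166 = 8300.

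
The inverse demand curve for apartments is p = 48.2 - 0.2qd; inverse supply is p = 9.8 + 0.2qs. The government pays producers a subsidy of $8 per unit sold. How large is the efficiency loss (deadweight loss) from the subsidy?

Pre-subsidy: 48.2 - 0.2q = 9.8 + 0.2q gives q* = 96 and p* = 29.
With the subsidy, sellers receive ps = pb + 8 for each unit, where pb is the price buyers pay.
On the curves, pb = 48.2 - 0.2q and ps = 9.8 + 0.2q; the wedge ps − pb = 8 gives 9.8 + 0.2q − (48.2 - 0.2q) = 8, so q' = 116.
Then pb = 48.2 − 0.2·116 = 25 and ps = 9.8 + 0.2·116 = 33.
The subsidy expands output by 116 − 96 = 20 past the efficient level; on those units the gap between marginal cost and willingness to pay runs from 0 up to 8.
DWL = ½ × 8 × 20 = 80.

Deadweight loss = $80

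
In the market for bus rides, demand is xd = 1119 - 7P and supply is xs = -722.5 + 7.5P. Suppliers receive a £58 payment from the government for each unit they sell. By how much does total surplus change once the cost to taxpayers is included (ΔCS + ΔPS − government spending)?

Pre-subsidy: 1119 - 7P = -722.5 + 7.5P gives P* = 127, x* = 230.
With the subsidy, sellers receive Ps = Pb + 58 for each unit, where Pb is the price buyers pay.
Supply in terms of Pb becomes xs = -722.5 + 7.5(Pb + 58) = -287.5 + 7.5Pb. Setting this equal to demand: 1119 - 7Pb = -287.5 + 7.5Pb, so Pb = 97.
Sellers receive Ps = 97 + 58 = 155; x' = 1119 − 7·97 = 440.
ΔCS = ½(230 + 440)(127 − 97) = 10050; ΔPS = ½(230 + 440)(155 − 127) = 9380.
Government spending = 58 × 440 = 25520.
Net change = 10050 + 9380 − 25520 = -6090. The loss equals the DWL triangle ½·58·210.

Net change in total surplus = -£6090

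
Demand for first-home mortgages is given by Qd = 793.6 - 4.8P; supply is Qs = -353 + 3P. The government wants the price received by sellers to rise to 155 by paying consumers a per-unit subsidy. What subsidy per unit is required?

At a seller price of 155, quantity supplied is -353 + 3·155 = 112.
Buyers absorb 112 only when they pay Pb with 793.6 − 4.8·Pb = 112, i.e. Pb = 142.
s = Ps − Pb = 155 − 142 = 13.

Required subsidy s = 13 per unit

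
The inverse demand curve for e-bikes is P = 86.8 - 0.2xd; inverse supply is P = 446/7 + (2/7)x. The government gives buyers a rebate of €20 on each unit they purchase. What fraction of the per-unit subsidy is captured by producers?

Producer share = 10/17

Pre-subsidy: 86.8 - 0.2x = 446/7 + (2/7)x gives x* = 808/17 and P* = 1314/17.
With the rebate, buyers effectively pay Pb = Ps − 20, where Ps is the price sellers receive.
On the curves, Pb = 86.8 - 0.2x and Ps = 446/7 + (2/7)x; the wedge Ps − Pb = 20 gives 446/7 + (2/7)x − (86.8 - 0.2x) = 20, so x' = 1508/17.
Then Pb = 86.8 − 0.2·(1508/17) = 1174/17 and Ps = 446/7 + (2/7)·(1508/17) = 1514/17.
Buyers' price falls by P* − Pb = 1314/17 − 1174/17 = 140/17; sellers' price rises by Ps − P* = 1514/17 − 1314/17 = 200/17.
So producers capture (200/17)/20 = 10/17 of each unit of subsidy.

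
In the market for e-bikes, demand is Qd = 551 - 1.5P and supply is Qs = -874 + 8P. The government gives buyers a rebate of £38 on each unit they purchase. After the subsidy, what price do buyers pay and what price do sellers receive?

Buyers pay £118; sellers receive £156

Pre-subsidy: 551 - 1.5P = -874 + 8P gives P* = 150, Q* = 326.
With the rebate, buyers effectively pay Pb = Ps − 38, where Ps is the price sellers receive.
Demand in terms of Ps becomes Qd = 551 − 1.5(Ps − 38) = 608 - 1.5Ps. Setting this equal to supply: 608 - 1.5Ps = -874 + 8Ps, so Ps = 156.
Buyers pay Pb = 156 − 38 = 118; Q' = -874 + 8·156 = 374.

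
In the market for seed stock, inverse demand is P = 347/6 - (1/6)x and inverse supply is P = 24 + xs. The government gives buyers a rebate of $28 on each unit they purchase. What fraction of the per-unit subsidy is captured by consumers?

Pre-subsidy: 347/6 - (1/6)x = 24 + x gives x* = 29 and P* = 53.
With the rebate, buyers effectively pay Pb = Ps − 28, where Ps is the price sellers receive.
On the curves, Pb = 347/6 - (1/6)x and Ps = 24 + x; the wedge Ps − Pb = 28 gives 24 + x − (347/6 - (1/6)x) = 28, so x' = 53.
Then Pb = 347/6 − (1/6)·53 = 49 and Ps = 24 + 1·53 = 77.
Buyers' price falls by P* − Pb = 53 − 49 = 4; sellers' price rises by Ps − P* = 77 − 53 = 24.
So consumers capture 4/28 = 1/7 of each unit of subsidy.

Consumer share = 1/7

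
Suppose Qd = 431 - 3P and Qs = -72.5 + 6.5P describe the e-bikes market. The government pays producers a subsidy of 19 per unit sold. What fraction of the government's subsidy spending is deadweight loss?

DWL / government spending = 39/622

Pre-subsidy: 431 - 3P = -72.5 + 6.5P gives P* = 53, Q* = 272.
With the subsidy, sellers receive Ps = Pb + 19 for each unit, where Pb is the price buyers pay.
Supply in terms of Pb becomes Qs = -72.5 + 6.5(Pb + 19) = 51 + 6.5Pb. Setting this equal to demand: 431 - 3Pb = 51 + 6.5Pb, so Pb = 40.
Sellers receive Ps = 40 + 19 = 59; Q' = 431 − 3·40 = 311.
ΔCS = ½(272 + 311)(53 − 40) = 3789.5; ΔPS = ½(272 + 311)(59 − 53) = 1749.
Government spending = 19 × 311 = 5909.
DWL = ½ × 19 × (311 − 272) = 370.5; fraction = 370.5 / 5909 = 39/622.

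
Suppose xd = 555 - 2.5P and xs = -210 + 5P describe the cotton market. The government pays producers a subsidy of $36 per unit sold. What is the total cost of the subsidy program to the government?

Government cost = $12960

Pre-subsidy: 555 - 2.5P = -210 + 5P gives P* = 102, x* = 300.
With the subsidy, sellers receive Ps = Pb + 36 for each unit, where Pb is the price buyers pay.
Supply in terms of Pb becomes xs = -210 + 5(Pb + 36) = -30 + 5Pb. Setting this equal to demand: 555 - 2.5Pb = -30 + 5Pb, so Pb = 78.
Sellers receive Ps = 78 + 36 = 114; x' = 555 − 2.5·78 = 360.
Government outlay = subsidy × quantity = 36 × 360 = 12960.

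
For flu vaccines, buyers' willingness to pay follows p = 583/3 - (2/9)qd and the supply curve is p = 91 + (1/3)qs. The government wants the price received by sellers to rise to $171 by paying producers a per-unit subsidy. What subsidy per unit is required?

Required subsidy s = $30 per unit

At a seller price of 171, quantity supplied is -273 + 3·171 = 240.
Buyers absorb 240 only when they pay pb = 583/3 − (2/9)·240 = 141.
s = ps − pb = 171 − 141 = 30.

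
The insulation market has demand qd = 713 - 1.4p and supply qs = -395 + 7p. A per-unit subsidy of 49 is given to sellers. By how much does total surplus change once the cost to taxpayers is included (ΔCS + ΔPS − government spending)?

Pre-subsidy: 713 - 1.4p = -395 + 7p gives p* = 2770/21, q* = 1585/3.
With the subsidy, sellers receive ps = pb + 49 for each unit, where pb is the price buyers pay.
Supply in terms of pb becomes qs = -395 + 7(pb + 49) = -52 + 7pb. Setting this equal to demand: 713 - 1.4pb = -52 + 7pb, so pb = 1275/14.
Sellers receive ps = 1275/14 + 49 = 1961/14; q' = 713 − 1.4·(1275/14) = 585.5.
ΔCS = ½(1585/3 + 585.5)(2770/21 − 1275/14) = 1637335/72; ΔPS = ½(1585/3 + 585.5)(1961/14 − 2770/21) = 327467/72.
Government spending = 49 × 585.5 = 28689.5.
Net change = 1637335/72 + 327467/72 − 28689.5 = -16807/12. The loss equals the DWL triangle ½·49·343/6.

Net change in total surplus = -16807/12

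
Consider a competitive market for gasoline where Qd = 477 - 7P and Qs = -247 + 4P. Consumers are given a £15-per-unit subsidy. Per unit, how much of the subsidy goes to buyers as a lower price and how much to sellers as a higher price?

Pre-subsidy: 477 - 7P = -247 + 4P gives P* = 724/11, Q* = 179/11.
With the rebate, buyers effectively pay Pb = Ps − 15, where Ps is the price sellers receive.
Demand in terms of Ps becomes Qd = 477 − 7(Ps − 15) = 582 - 7Ps. Setting this equal to supply: 582 - 7Ps = -247 + 4Ps, so Ps = 829/11.
Buyers pay Pb = 829/11 − 15 = 664/11; Q' = -247 + 4·(829/11) = 599/11.
Buyers' price falls by P* − Pb = 724/11 − 664/11 = 60/11; sellers' price rises by Ps − P* = 829/11 − 724/11 = 105/11.

Buyers gain 60/11 per unit; sellers gain 105/11 per unit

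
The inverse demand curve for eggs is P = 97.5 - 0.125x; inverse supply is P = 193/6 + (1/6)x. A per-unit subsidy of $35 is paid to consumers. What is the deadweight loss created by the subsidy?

Deadweight loss = $2100

Pre-subsidy: 97.5 - 0.125x = 193/6 + (1/6)x gives x* = 224 and P* = 69.5.
With the rebate, buyers effectively pay Pb = Ps − 35, where Ps is the price sellers receive.
On the curves, Pb = 97.5 - 0.125x and Ps = 193/6 + (1/6)x; the wedge Ps − Pb = 35 gives 193/6 + (1/6)x − (97.5 - 0.125x) = 35, so x' = 344.
Then Pb = 97.5 − 0.125·344 = 54.5 and Ps = 193/6 + (1/6)·344 = 89.5.
The subsidy expands output by 344 − 224 = 120 past the efficient level; on those units the gap between marginal cost and willingness to pay runs from 0 up to 35.
DWL = ½ × 35 × 120 = 2100.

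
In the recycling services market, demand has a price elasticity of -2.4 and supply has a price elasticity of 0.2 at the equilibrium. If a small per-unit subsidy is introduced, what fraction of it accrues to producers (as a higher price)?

Producer share = 12/13

For a small subsidy around the equilibrium, the benefit split depends on the relative slopes, which at a point are proportional to the elasticities.
Buyer share = εs/(εs + |εd|) = 0.2/(0.2 + 2.4) = 1/13; seller share = |εd|/(εs + |εd|) = 12/13.
So producers capture 12/13 of the subsidy.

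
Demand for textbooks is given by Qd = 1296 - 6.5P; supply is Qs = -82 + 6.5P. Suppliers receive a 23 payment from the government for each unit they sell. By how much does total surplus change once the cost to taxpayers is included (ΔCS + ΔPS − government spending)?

Pre-subsidy: 1296 - 6.5P = -82 + 6.5P gives P* = 106, Q* = 607.
With the subsidy, sellers receive Ps = Pb + 23 for each unit, where Pb is the price buyers pay.
Supply in terms of Pb becomes Qs = -82 + 6.5(Pb + 23) = 67.5 + 6.5Pb. Setting this equal to demand: 1296 - 6.5Pb = 67.5 + 6.5Pb, so Pb = 94.5.
Sellers receive Ps = 94.5 + 23 = 117.5; Q' = 1296 − 6.5·94.5 = 681.75.
ΔCS = ½(607 + 681.75)(106 − 94.5) = 7410.3125; ΔPS = ½(607 + 681.75)(117.5 − 106) = 7410.3125.
Government spending = 23 × 681.75 = 15680.25.
Net change = 7410.3125 + 7410.3125 − 15680.25 = -859.625. The loss equals the DWL triangle ½·23·74.75.

Net change in total surplus = -859.625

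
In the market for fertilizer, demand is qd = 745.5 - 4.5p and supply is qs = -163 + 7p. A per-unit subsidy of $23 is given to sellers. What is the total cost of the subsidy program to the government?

Government cost = $10419

Pre-subsidy: 745.5 - 4.5p = -163 + 7p gives p* = 79, q* = 390.
With the subsidy, sellers receive ps = pb + 23 for each unit, where pb is the price buyers pay.
Supply in terms of pb becomes qs = -163 + 7(pb + 23) = -2 + 7pb. Setting this equal to demand: 745.5 - 4.5pb = -2 + 7pb, so pb = 65.
Sellers receive ps = 65 + 23 = 88; q' = 745.5 − 4.5·65 = 453.
Government outlay = subsidy × quantity = 23 × 453 = 10419.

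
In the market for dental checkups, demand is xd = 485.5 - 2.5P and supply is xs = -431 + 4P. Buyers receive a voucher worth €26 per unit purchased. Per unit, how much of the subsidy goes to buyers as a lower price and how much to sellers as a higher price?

Pre-subsidy: 485.5 - 2.5P = -431 + 4P gives P* = 141, x* = 133.
With the rebate, buyers effectively pay Pb = Ps − 26, where Ps is the price sellers receive.
Demand in terms of Ps becomes xd = 485.5 − 2.5(Ps − 26) = 550.5 - 2.5Ps. Setting this equal to supply: 550.5 - 2.5Ps = -431 + 4Ps, so Ps = 151.
Buyers pay Pb = 151 − 26 = 125; x' = -431 + 4·151 = 173.
Buyers' price falls by P* − Pb = 141 − 125 = 16; sellers' price rises by Ps − P* = 151 − 141 = 10.

Buyers gain €16 per unit; sellers gain €10 per unit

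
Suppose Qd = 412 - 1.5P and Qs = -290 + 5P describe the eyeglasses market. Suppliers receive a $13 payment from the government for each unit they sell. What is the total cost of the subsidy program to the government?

Pre-subsidy: 412 - 1.5P = -290 + 5P gives P* = 108, Q* = 250.
With the subsidy, sellers receive Ps = Pb + 13 for each unit, where Pb is the price buyers pay.
Supply in terms of Pb becomes Qs = -290 + 5(Pb + 13) = -225 + 5Pb. Setting this equal to demand: 412 - 1.5Pb = -225 + 5Pb, so Pb = 98.
Sellers receive Ps = 98 + 13 = 111; Q' = 412 − 1.5·98 = 265.
Government outlay = subsidy × quantity = 13 × 265 = 3445.

Government cost = $3445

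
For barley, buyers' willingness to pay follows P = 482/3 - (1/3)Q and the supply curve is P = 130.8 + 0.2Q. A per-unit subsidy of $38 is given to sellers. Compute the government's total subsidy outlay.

Pre-subsidy: 482/3 - (1/3)Q = 130.8 + 0.2Q gives Q* = 56 and P* = 142.
With the subsidy, sellers receive Ps = Pb + 38 for each unit, where Pb is the price buyers pay.
On the curves, Pb = 482/3 - (1/3)Q and Ps = 130.8 + 0.2Q; the wedge Ps − Pb = 38 gives 130.8 + 0.2Q − (482/3 - (1/3)Q) = 38, so Q' = 127.25.
Then Pb = 482/3 − (1/3)·127.25 = 118.25 and Ps = 130.8 + 0.2·127.25 = 156.25.
Government outlay = subsidy × quantity = 38 × 127.25 = 4835.5.

Government cost = $4835.5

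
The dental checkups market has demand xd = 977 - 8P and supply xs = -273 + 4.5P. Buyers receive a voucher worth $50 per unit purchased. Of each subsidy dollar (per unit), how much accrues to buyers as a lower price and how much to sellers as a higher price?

Pre-subsidy: 977 - 8P = -273 + 4.5P gives P* = 100, x* = 177.
With the rebate, buyers effectively pay Pb = Ps − 50, where Ps is the price sellers receive.
Demand in terms of Ps becomes xd = 977 − 8(Ps − 50) = 1377 - 8Ps. Setting this equal to supply: 1377 - 8Ps = -273 + 4.5Ps, so Ps = 132.
Buyers pay Pb = 132 − 50 = 82; x' = -273 + 4.5·132 = 321.
Buyers' price falls by P* − Pb = 100 − 82 = 18; sellers' price rises by Ps − P* = 132 − 100 = 32.

Buyers gain $18 per unit; sellers gain $32 per unit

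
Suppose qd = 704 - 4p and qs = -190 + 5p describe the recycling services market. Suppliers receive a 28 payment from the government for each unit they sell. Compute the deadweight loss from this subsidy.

Deadweight loss = 7840/9

Pre-subsidy: 704 - 4p = -190 + 5p gives p* = 298/3, q* = 920/3.
With the subsidy, sellers receive ps = pb + 28 for each unit, where pb is the price buyers pay.
Supply in terms of pb becomes qs = -190 + 5(pb + 28) = -50 + 5pb. Setting this equal to demand: 704 - 4pb = -50 + 5pb, so pb = 754/9.
Sellers receive ps = 754/9 + 28 = 1006/9; q' = 704 − 4·(754/9) = 3320/9.
The subsidy expands output by 3320/9 − 920/3 = 560/9 past the efficient level; on those units the gap between marginal cost and willingness to pay runs from 0 up to 28.
DWL = ½ × 28 × 560/9 = 7840/9.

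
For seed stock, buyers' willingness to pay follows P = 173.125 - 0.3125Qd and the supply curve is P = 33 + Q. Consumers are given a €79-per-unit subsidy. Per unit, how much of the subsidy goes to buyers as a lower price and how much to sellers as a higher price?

Pre-subsidy: 173.125 - 0.3125Q = 33 + Q gives Q* = 2242/21 and P* = 2935/21.
With the rebate, buyers effectively pay Pb = Ps − 79, where Ps is the price sellers receive.
On the curves, Pb = 173.125 - 0.3125Q and Ps = 33 + Q; the wedge Ps − Pb = 79 gives 33 + Q − (173.125 - 0.3125Q) = 79, so Q' = 3506/21.
Then Pb = 173.125 − 0.3125·(3506/21) = 2540/21 and Ps = 33 + 1·(3506/21) = 4199/21.
Buyers' price falls by P* − Pb = 2935/21 − 2540/21 = 395/21; sellers' price rises by Ps − P* = 4199/21 − 2935/21 = 1264/21.

Buyers gain 395/21 per unit; sellers gain 1264/21 per unit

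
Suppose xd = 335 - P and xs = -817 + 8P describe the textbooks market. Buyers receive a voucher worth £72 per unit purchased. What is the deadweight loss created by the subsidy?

Deadweight loss = £2304

Pre-subsidy: 335 - P = -817 + 8P gives P* = 128, x* = 207.
With the rebate, buyers effectively pay Pb = Ps − 72, where Ps is the price sellers receive.
Demand in terms of Ps becomes xd = 335 − 1(Ps − 72) = 407 - Ps. Setting this equal to supply: 407 - Ps = -817 + 8Ps, so Ps = 136.
Buyers pay Pb = 136 − 72 = 64; x' = -817 + 8·136 = 271.
The subsidy expands output by 271 − 207 = 64 past the efficient level; on those units the gap between marginal cost and willingness to pay runs from 0 up to 72.
DWL = ½ × 72 × 64 = 2304.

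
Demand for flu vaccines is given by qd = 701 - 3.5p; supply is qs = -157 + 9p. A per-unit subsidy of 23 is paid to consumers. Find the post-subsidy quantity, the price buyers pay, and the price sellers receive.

Pre-subsidy: 701 - 3.5p = -157 + 9p gives p* = 68.64, q* = 460.76.
With the rebate, buyers effectively pay pb = ps − 23, where ps is the price sellers receive.
Demand in terms of ps becomes qd = 701 − 3.5(ps − 23) = 781.5 - 3.5ps. Setting this equal to supply: 781.5 - 3.5ps = -157 + 9ps, so ps = 75.08.
Buyers pay pb = 75.08 − 23 = 52.08; q' = -157 + 9·75.08 = 518.72.

q' = 518.72; buyers pay 52.08; sellers receive 75.08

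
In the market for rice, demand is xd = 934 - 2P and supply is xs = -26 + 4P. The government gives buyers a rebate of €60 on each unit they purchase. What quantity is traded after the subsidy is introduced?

Pre-subsidy: 934 - 2P = -26 + 4P gives P* = 160, x* = 614.
With the rebate, buyers effectively pay Pb = Ps − 60, where Ps is the price sellers receive.
Demand in terms of Ps becomes xd = 934 − 2(Ps − 60) = 1054 - 2Ps. Setting this equal to supply: 1054 - 2Ps = -26 + 4Ps, so Ps = 180.
Buyers pay Pb = 180 − 60 = 120; x' = -26 + 4·180 = 694.

x' = 694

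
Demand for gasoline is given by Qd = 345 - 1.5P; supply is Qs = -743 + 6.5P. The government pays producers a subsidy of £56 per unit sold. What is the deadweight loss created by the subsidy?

Deadweight loss = £1911

Pre-subsidy: 345 - 1.5P = -743 + 6.5P gives P* = 136, Q* = 141.
With the subsidy, sellers receive Ps = Pb + 56 for each unit, where Pb is the price buyers pay.
Supply in terms of Pb becomes Qs = -743 + 6.5(Pb + 56) = -379 + 6.5Pb. Setting this equal to demand: 345 - 1.5Pb = -379 + 6.5Pb, so Pb = 90.5.
Sellers receive Ps = 90.5 + 56 = 146.5; Q' = 345 − 1.5·90.5 = 209.25.
The subsidy expands output by 209.25 − 141 = 68.25 past the efficient level; on those units the gap between marginal cost and willingness to pay runs from 0 up to 56.
DWL = ½ × 56 × 68.25 = 1911.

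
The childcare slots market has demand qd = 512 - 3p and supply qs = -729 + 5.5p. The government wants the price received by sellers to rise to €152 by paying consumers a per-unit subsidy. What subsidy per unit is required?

At a seller price of 152, quantity supplied is -729 + 5.5·152 = 107.
Buyers absorb 107 only when they pay pb with 512 − 3·pb = 107, i.e. pb = 135.
s = ps − pb = 152 − 135 = 17.

Required subsidy s = €17 per unit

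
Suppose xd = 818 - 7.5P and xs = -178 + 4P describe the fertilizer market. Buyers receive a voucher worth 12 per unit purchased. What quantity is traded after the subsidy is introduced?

x' = 4594/23

Pre-subsidy: 818 - 7.5P = -178 + 4P gives P* = 1992/23, x* = 3874/23.
With the rebate, buyers effectively pay Pb = Ps − 12, where Ps is the price sellers receive.
Demand in terms of Ps becomes xd = 818 − 7.5(Ps − 12) = 908 - 7.5Ps. Setting this equal to supply: 908 - 7.5Ps = -178 + 4Ps, so Ps = 2172/23.
Buyers pay Pb = 2172/23 − 12 = 1896/23; x' = -178 + 4·(2172/23) = 4594/23.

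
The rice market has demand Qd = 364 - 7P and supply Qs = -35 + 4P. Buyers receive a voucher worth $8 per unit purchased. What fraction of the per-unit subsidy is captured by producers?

Producer share = 7/11

Pre-subsidy: 364 - 7P = -35 + 4P gives P* = 399/11, Q* = 1211/11.
With the rebate, buyers effectively pay Pb = Ps − 8, where Ps is the price sellers receive.
Demand in terms of Ps becomes Qd = 364 − 7(Ps − 8) = 420 - 7Ps. Setting this equal to supply: 420 - 7Ps = -35 + 4Ps, so Ps = 455/11.
Buyers pay Pb = 455/11 − 8 = 367/11; Q' = -35 + 4·(455/11) = 1435/11.
Buyers' price falls by P* − Pb = 399/11 − 367/11 = 32/11; sellers' price rises by Ps − P* = 455/11 − 399/11 = 56/11.
So producers capture (56/11)/8 = 7/11 of each unit of subsidy.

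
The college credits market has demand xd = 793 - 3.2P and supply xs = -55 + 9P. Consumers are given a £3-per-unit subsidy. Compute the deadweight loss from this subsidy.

Pre-subsidy: 793 - 3.2P = -55 + 9P gives P* = 4240/61, x* = 34805/61.
With the rebate, buyers effectively pay Pb = Ps − 3, where Ps is the price sellers receive.
Demand in terms of Ps becomes xd = 793 − 3.2(Ps − 3) = 802.6 - 3.2Ps. Setting this equal to supply: 802.6 - 3.2Ps = -55 + 9Ps, so Ps = 4288/61.
Buyers pay Pb = 4288/61 − 3 = 4105/61; x' = -55 + 9·(4288/61) = 35237/61.
The subsidy expands output by 35237/61 − 34805/61 = 432/61 past the efficient level; on those units the gap between marginal cost and willingness to pay runs from 0 up to 3.
DWL = ½ × 3 × 432/61 = 648/61.

Deadweight loss = 648/61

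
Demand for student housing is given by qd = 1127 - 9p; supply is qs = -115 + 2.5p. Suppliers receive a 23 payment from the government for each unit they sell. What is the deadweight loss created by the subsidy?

Pre-subsidy: 1127 - 9p = -115 + 2.5p gives p* = 108, q* = 155.
With the subsidy, sellers receive ps = pb + 23 for each unit, where pb is the price buyers pay.
Supply in terms of pb becomes qs = -115 + 2.5(pb + 23) = -57.5 + 2.5pb. Setting this equal to demand: 1127 - 9pb = -57.5 + 2.5pb, so pb = 103.
Sellers receive ps = 103 + 23 = 126; q' = 1127 − 9·103 = 200.
The subsidy expands output by 200 − 155 = 45 past the efficient level; on those units the gap between marginal cost and willingness to pay runs from 0 up to 23.
DWL = ½ × 23 × 45 = 517.5.

Deadweight loss = 517.5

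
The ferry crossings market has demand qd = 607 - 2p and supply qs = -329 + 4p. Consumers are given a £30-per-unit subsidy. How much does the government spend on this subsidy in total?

Pre-subsidy: 607 - 2p = -329 + 4p gives p* = 156, q* = 295.
With the rebate, buyers effectively pay pb = ps − 30, where ps is the price sellers receive.
Demand in terms of ps becomes qd = 607 − 2(ps − 30) = 667 - 2ps. Setting this equal to supply: 667 - 2ps = -329 + 4ps, so ps = 166.
Buyers pay pb = 166 − 30 = 136; q' = -329 + 4·166 = 335.
Government outlay = subsidy × quantity = 30 × 335 = 10050.

Government cost = £10050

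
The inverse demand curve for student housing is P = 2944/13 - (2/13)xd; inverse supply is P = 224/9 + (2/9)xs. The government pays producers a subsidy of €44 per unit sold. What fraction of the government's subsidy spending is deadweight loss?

DWL / government spending = 117/1306

Pre-subsidy: 2944/13 - (2/13)x = 224/9 + (2/9)x gives x* = 536 and P* = 144.
With the subsidy, sellers receive Ps = Pb + 44 for each unit, where Pb is the price buyers pay.
On the curves, Pb = 2944/13 - (2/13)x and Ps = 224/9 + (2/9)x; the wedge Ps − Pb = 44 gives 224/9 + (2/9)x − (2944/13 - (2/13)x) = 44, so x' = 653.
Then Pb = 2944/13 − (2/13)·653 = 126 and Ps = 224/9 + (2/9)·653 = 170.
ΔCS = ½(536 + 653)(144 − 126) = 10701; ΔPS = ½(536 + 653)(170 − 144) = 15457.
Government spending = 44 × 653 = 28732.
DWL = ½ × 44 × (653 − 536) = 2574; fraction = 2574 / 28732 = 117/1306.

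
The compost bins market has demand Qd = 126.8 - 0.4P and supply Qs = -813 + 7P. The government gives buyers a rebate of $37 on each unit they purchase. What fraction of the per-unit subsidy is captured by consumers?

Pre-subsidy: 126.8 - 0.4P = -813 + 7P gives P* = 127, Q* = 76.
With the rebate, buyers effectively pay Pb = Ps − 37, where Ps is the price sellers receive.
Demand in terms of Ps becomes Qd = 126.8 − 0.4(Ps − 37) = 141.6 - 0.4Ps. Setting this equal to supply: 141.6 - 0.4Ps = -813 + 7Ps, so Ps = 129.
Buyers pay Pb = 129 − 37 = 92; Q' = -813 + 7·129 = 90.
Buyers' price falls by P* − Pb = 127 − 92 = 35; sellers' price rises by Ps − P* = 129 − 127 = 2.
So consumers capture 35/37 = 35/37 of each unit of subsidy.

Consumer share = 35/37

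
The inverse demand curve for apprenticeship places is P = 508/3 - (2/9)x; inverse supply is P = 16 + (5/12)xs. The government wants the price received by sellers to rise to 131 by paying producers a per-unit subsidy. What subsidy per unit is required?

At a seller price of 131, quantity supplied is -38.4 + 2.4·131 = 276.
Buyers absorb 276 only when they pay Pb = 508/3 − (2/9)·276 = 108.
s = Ps − Pb = 131 − 108 = 23.

Required subsidy s = 23 per unit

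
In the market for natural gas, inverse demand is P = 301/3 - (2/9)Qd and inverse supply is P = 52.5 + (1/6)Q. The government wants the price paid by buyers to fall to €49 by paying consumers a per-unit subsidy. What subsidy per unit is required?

Required subsidy s = €42 per unit

At a buyer price of 49, quantity demanded is 451.5 − 4.5·49 = 231.
Sellers supply 231 only when they receive Ps = 52.5 + (1/6)·231 = 91.
s = Ps − Pb = 91 − 49 = 42.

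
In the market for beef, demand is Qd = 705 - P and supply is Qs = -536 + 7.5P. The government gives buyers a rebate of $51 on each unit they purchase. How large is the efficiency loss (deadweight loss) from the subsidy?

Deadweight loss = $1147.5

Pre-subsidy: 705 - P = -536 + 7.5P gives P* = 146, Q* = 559.
With the rebate, buyers effectively pay Pb = Ps − 51, where Ps is the price sellers receive.
Demand in terms of Ps becomes Qd = 705 − 1(Ps − 51) = 756 - Ps. Setting this equal to supply: 756 - Ps = -536 + 7.5Ps, so Ps = 152.
Buyers pay Pb = 152 − 51 = 101; Q' = -536 + 7.5·152 = 604.
The subsidy expands output by 604 − 559 = 45 past the efficient level; on those units the gap between marginal cost and willingness to pay runs from 0 up to 51.
DWL = ½ × 51 × 45 = 1147.5.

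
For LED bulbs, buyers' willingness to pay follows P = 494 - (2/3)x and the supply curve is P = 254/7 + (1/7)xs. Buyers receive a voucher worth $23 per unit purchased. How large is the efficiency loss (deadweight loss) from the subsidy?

Pre-subsidy: 494 - (2/3)x = 254/7 + (1/7)x gives x* = 9612/17 and P* = 1990/17.
With the rebate, buyers effectively pay Pb = Ps − 23, where Ps is the price sellers receive.
On the curves, Pb = 494 - (2/3)x and Ps = 254/7 + (1/7)x; the wedge Ps − Pb = 23 gives 254/7 + (1/7)x − (494 - (2/3)x) = 23, so x' = 10095/17.
Then Pb = 494 − (2/3)·(10095/17) = 1668/17 and Ps = 254/7 + (1/7)·(10095/17) = 2059/17.
The subsidy expands output by 10095/17 − 9612/17 = 483/17 past the efficient level; on those units the gap between marginal cost and willingness to pay runs from 0 up to 23.
DWL = ½ × 23 × 483/17 = 11109/34.

Deadweight loss = 11109/34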